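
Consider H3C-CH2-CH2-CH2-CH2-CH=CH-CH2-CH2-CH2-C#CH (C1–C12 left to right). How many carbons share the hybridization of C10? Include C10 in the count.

C10 is sp3 (only σ bonds).
C1: sp3 ✓
C2: sp3 ✓
C3: sp3 ✓
C4: sp3 ✓
C5: sp3 ✓
C6: sp2
C7: sp2
C8: sp3 ✓
C9: sp3 ✓
C10: sp3 ✓
C11: sp
C12: sp
8 carbons are sp3.

8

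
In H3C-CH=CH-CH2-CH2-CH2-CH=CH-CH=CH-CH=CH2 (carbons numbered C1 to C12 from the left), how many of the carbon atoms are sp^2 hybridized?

8

C1: sp3
C2: sp2 ✓
C3: sp2 ✓
C4: sp3
C5: sp3
C6: sp3
C7: sp2 ✓
C8: sp2 ✓
C9: sp2 ✓
C10: sp2 ✓
C11: sp2 ✓
C12: sp2 ✓
C2, C3, C7, C8, C9, C10, C11, C12 → 8 sp2 carbons.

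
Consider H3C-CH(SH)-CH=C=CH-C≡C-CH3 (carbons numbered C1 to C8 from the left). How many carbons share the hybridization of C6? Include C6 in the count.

C6 is sp (two π bonds).
C1: sp3
C2: sp3
C3: sp2
C4: sp ✓
C5: sp2
C6: sp ✓
C7: sp ✓
C8: sp3
3 carbons are sp.

3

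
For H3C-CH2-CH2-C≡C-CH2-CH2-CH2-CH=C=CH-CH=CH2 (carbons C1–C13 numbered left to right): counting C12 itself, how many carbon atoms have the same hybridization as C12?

C12 is sp2 (one π bond).
C1: sp3
C2: sp3
C3: sp3
C4: sp
C5: sp
C6: sp3
C7: sp3
C8: sp3
C9: sp2 ✓
C10: sp
C11: sp2 ✓
C12: sp2 ✓
C13: sp2 ✓
4 carbons are sp2.

4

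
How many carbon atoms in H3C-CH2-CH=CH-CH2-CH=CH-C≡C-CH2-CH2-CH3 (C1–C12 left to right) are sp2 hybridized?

4

C1: sp3
C2: sp3
C3: sp2 ✓
C4: sp2 ✓
C5: sp3
C6: sp2 ✓
C7: sp2 ✓
C8: sp
C9: sp
C10: sp3
C11: sp3
C12: sp3
C3, C4, C6, C7 → 4 sp2 carbons.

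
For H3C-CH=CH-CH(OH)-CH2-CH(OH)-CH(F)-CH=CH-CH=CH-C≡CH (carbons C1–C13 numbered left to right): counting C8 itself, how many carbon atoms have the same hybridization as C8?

6

C8 is sp2 (one π bond).
C1: sp3
C2: sp2 ✓
C3: sp2 ✓
C4: sp3
C5: sp3
C6: sp3
C7: sp3
C8: sp2 ✓
C9: sp2 ✓
C10: sp2 ✓
C11: sp2 ✓
C12: sp
C13: sp
6 carbons are sp2.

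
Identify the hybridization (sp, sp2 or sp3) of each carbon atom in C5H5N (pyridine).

Each carbon atom: 3 σ bonds, plus one π bond; 3 regions of electron density → sp2.

sp^2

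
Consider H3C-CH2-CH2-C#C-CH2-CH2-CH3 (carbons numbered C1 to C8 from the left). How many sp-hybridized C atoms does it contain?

2

C1: sp3
C2: sp3
C3: sp3
C4: sp ✓
C5: sp ✓
C6: sp3
C7: sp3
C8: sp3
C4, C5 → 2 sp carbons.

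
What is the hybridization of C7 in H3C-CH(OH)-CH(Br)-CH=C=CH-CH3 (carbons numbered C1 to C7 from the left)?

sp³

C7 (4 σ bonds) has steric number 4: sp3.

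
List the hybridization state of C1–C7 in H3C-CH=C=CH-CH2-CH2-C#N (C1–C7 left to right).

C1 sp3, C2 sp2, C3 sp, C4 sp2, C5 sp3, C6 sp3, C7 sp

C1 — 4 σ bonds. Steric number 4, so sp3.
C2 — 3 σ bonds, plus one π bond. Steric number 3, so sp2.
C3: 2 σ bonds, plus two π bonds; 2 regions of electron density → sp.
C4 (3 σ bonds, plus one π bond) has steric number 3: sp2.
C5 carries 4 σ bonds, giving a steric number of 4, so it is sp3.
C6 — 4 σ bonds. Steric number 4, so sp3.
C7: 2 σ bonds, plus two π bonds — 2 electron domains, sp.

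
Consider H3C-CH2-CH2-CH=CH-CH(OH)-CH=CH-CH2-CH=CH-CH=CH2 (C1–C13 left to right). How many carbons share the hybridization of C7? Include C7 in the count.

C7 is sp2 (one π bond).
C1: sp3
C2: sp3
C3: sp3
C4: sp2 ✓
C5: sp2 ✓
C6: sp3
C7: sp2 ✓
C8: sp2 ✓
C9: sp3
C10: sp2 ✓
C11: sp2 ✓
C12: sp2 ✓
C13: sp2 ✓
8 carbons are sp2.

8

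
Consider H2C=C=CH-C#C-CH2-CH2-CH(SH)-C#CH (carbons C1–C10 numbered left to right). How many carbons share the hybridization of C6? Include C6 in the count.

C6 is sp3 (only σ bonds).
C1: sp2
C2: sp
C3: sp2
C4: sp
C5: sp
C6: sp3 ✓
C7: sp3 ✓
C8: sp3 ✓
C9: sp
C10: sp
3 carbons are sp3.

3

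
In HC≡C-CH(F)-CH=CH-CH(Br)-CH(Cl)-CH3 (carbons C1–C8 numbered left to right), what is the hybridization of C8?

sp^3

C8 is sp3: 4 σ bonds, 4 electron-density regions.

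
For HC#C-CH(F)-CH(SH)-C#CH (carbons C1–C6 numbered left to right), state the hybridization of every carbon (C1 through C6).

C1 sp, C2 sp, C3 sp3, C4 sp3, C5 sp, C6 sp

C1: 2 σ bonds, plus two π bonds — 2 electron domains, sp.
C2 (2 σ bonds, plus two π bonds) has steric number 2: sp.
C3 — 4 σ bonds. Steric number 4, so sp3.
C4 — 4 σ bonds. Steric number 4, so sp3.
C5: 2 σ bonds, plus two π bonds; 2 regions of electron density → sp.
C6 — 2 σ bonds, plus two π bonds. Steric number 2, so sp.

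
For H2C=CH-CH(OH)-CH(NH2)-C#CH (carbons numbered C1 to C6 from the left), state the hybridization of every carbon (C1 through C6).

C1: 3 σ bonds, plus one π bond — 3 electron domains, sp2.
C2 — 3 σ bonds, plus one π bond. Steric number 3, so sp2.
C3: 4 σ bonds — 4 electron domains, sp3.
C4: 4 σ bonds — 4 electron domains, sp3.
C5 carries 2 σ bonds, plus two π bonds, giving a steric number of 2, so it is sp.
C6 carries 2 σ bonds, plus two π bonds, giving a steric number of 2, so it is sp.

C1 sp2, C2 sp2, C3 sp3, C4 sp3, C5 sp, C6 sp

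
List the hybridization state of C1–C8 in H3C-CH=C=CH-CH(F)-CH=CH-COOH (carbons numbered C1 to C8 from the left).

C1 — 4 σ bonds. Steric number 4, so sp3.
C2 is sp2: 3 σ bonds, plus one π bond, 3 electron-density regions.
C3: 2 σ bonds, plus two π bonds — 2 electron domains, sp.
C4 carries 3 σ bonds, plus one π bond, giving a steric number of 3, so it is sp2.
C5: 4 σ bonds — 4 electron domains, sp3.
C6: 3 σ bonds, plus one π bond; 3 regions of electron density → sp2.
C7: 3 σ bonds, plus one π bond; 3 regions of electron density → sp2.
C8 has 3 σ bonds, plus one π bond: steric number 3 → sp2.

C1 sp3, C2 sp2, C3 sp, C4 sp2, C5 sp3, C6 sp2, C7 sp2, C8 sp2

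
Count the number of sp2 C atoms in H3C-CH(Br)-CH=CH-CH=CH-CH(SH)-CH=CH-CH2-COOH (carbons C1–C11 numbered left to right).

7

C1: sp3
C2: sp3
C3: sp2 ✓
C4: sp2 ✓
C5: sp2 ✓
C6: sp2 ✓
C7: sp3
C8: sp2 ✓
C9: sp2 ✓
C10: sp3
C11: sp2 ✓
C3, C4, C5, C6, C8, C9, C11 → 7 sp2 carbons.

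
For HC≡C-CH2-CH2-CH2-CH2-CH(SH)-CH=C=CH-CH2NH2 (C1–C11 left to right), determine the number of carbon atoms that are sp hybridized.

3

C1: sp ✓
C2: sp ✓
C3: sp3
C4: sp3
C5: sp3
C6: sp3
C7: sp3
C8: sp2
C9: sp ✓
C10: sp2
C11: sp3
C1, C2, C9 → 3 sp carbons.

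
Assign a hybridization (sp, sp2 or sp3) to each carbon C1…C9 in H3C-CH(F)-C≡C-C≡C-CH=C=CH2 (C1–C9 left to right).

C1 sp3, C2 sp3, C3 sp, C4 sp, C5 sp, C6 sp, C7 sp2, C8 sp, C9 sp2

C1: 4 σ bonds; 4 regions of electron density → sp3.
C2: 4 σ bonds; 4 regions of electron density → sp3.
C3 (2 σ bonds, plus two π bonds) has steric number 2: sp.
C4 is sp: 2 σ bonds, plus two π bonds, 2 electron-density regions.
C5 — 2 σ bonds, plus two π bonds. Steric number 2, so sp.
C6 is sp: 2 σ bonds, plus two π bonds, 2 electron-density regions.
C7: 3 σ bonds, plus one π bond; 3 regions of electron density → sp2.
C8: 2 σ bonds, plus two π bonds; 2 regions of electron density → sp.
C9 has 3 σ bonds, plus one π bond: steric number 3 → sp2.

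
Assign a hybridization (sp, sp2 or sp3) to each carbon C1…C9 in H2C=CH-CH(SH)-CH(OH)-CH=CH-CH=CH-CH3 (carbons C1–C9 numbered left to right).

C1 sp2, C2 sp2, C3 sp3, C4 sp3, C5 sp2, C6 sp2, C7 sp2, C8 sp2, C9 sp3

C1: 3 σ bonds, plus one π bond; 3 regions of electron density → sp2.
C2 (3 σ bonds, plus one π bond) has steric number 3: sp2.
C3 is sp3: 4 σ bonds, 4 electron-density regions.
C4: 4 σ bonds; 4 regions of electron density → sp3.
C5 (3 σ bonds, plus one π bond) has steric number 3: sp2.
C6: 3 σ bonds, plus one π bond — 3 electron domains, sp2.
C7 is sp2: 3 σ bonds, plus one π bond, 3 electron-density regions.
C8: 3 σ bonds, plus one π bond — 3 electron domains, sp2.
C9 carries 4 σ bonds, giving a steric number of 4, so it is sp3.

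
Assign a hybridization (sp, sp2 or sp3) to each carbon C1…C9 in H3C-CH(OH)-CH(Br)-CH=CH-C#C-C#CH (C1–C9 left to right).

C1 sp3, C2 sp3, C3 sp3, C4 sp2, C5 sp2, C6 sp, C7 sp, C8 sp, C9 sp

C1 — 4 σ bonds. Steric number 4, so sp3.
C2 (4 σ bonds) has steric number 4: sp3.
C3: 4 σ bonds — 4 electron domains, sp3.
C4 (3 σ bonds, plus one π bond) has steric number 3: sp2.
C5 — 3 σ bonds, plus one π bond. Steric number 3, so sp2.
C6 is sp: 2 σ bonds, plus two π bonds, 2 electron-density regions.
C7: 2 σ bonds, plus two π bonds — 2 electron domains, sp.
C8 is sp: 2 σ bonds, plus two π bonds, 2 electron-density regions.
C9 — 2 σ bonds, plus two π bonds. Steric number 2, so sp.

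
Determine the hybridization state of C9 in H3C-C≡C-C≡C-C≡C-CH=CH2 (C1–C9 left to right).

C9 (3 σ bonds, plus one π bond) has steric number 3: sp2.

sp2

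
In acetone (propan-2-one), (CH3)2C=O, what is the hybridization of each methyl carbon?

sp3

Each methyl carbon: 4 σ bonds; 4 regions of electron density → sp3.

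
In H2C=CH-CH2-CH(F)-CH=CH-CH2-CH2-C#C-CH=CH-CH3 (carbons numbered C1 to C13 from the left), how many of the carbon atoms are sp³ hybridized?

5

C1: sp2
C2: sp2
C3: sp3 ✓
C4: sp3 ✓
C5: sp2
C6: sp2
C7: sp3 ✓
C8: sp3 ✓
C9: sp
C10: sp
C11: sp2
C12: sp2
C13: sp3 ✓
C3, C4, C7, C8, C13 → 5 sp3 carbons.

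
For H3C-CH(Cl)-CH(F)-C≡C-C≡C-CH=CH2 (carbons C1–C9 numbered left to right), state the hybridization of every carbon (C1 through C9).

C1 is sp3: 4 σ bonds, 4 electron-density regions.
C2 is sp3: 4 σ bonds, 4 electron-density regions.
C3 has 4 σ bonds: steric number 4 → sp3.
C4 carries 2 σ bonds, plus two π bonds, giving a steric number of 2, so it is sp.
C5 (2 σ bonds, plus two π bonds) has steric number 2: sp.
C6 — 2 σ bonds, plus two π bonds. Steric number 2, so sp.
C7: 2 σ bonds, plus two π bonds — 2 electron domains, sp.
C8: 3 σ bonds, plus one π bond — 3 electron domains, sp2.
C9 carries 3 σ bonds, plus one π bond, giving a steric number of 3, so it is sp2.

C1 sp3, C2 sp3, C3 sp3, C4 sp, C5 sp, C6 sp, C7 sp, C8 sp2, C9 sp2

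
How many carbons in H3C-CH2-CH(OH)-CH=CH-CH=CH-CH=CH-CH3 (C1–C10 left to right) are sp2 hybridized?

C1: sp3
C2: sp3
C3: sp3
C4: sp2 ✓
C5: sp2 ✓
C6: sp2 ✓
C7: sp2 ✓
C8: sp2 ✓
C9: sp2 ✓
C10: sp3
C4, C5, C6, C7, C8, C9 → 6 sp2 carbons.

6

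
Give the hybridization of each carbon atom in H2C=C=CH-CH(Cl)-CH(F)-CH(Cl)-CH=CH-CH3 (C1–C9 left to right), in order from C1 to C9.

C1: 3 σ bonds, plus one π bond — 3 electron domains, sp2.
C2 has 2 σ bonds, plus two π bonds: steric number 2 → sp.
C3 has 3 σ bonds, plus one π bond: steric number 3 → sp2.
C4 (4 σ bonds) has steric number 4: sp3.
C5 is sp3: 4 σ bonds, 4 electron-density regions.
C6: 4 σ bonds; 4 regions of electron density → sp3.
C7: 3 σ bonds, plus one π bond — 3 electron domains, sp2.
C8 — 3 σ bonds, plus one π bond. Steric number 3, so sp2.
C9 has 4 σ bonds: steric number 4 → sp3.

C1 sp2, C2 sp, C3 sp2, C4 sp3, C5 sp3, C6 sp3, C7 sp2, C8 sp2, C9 sp3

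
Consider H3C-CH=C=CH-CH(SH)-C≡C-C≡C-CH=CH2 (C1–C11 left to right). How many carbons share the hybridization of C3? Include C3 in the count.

C3 is sp (two π bonds).
C1: sp3
C2: sp2
C3: sp ✓
C4: sp2
C5: sp3
C6: sp ✓
C7: sp ✓
C8: sp ✓
C9: sp ✓
C10: sp2
C11: sp2
5 carbons are sp.

5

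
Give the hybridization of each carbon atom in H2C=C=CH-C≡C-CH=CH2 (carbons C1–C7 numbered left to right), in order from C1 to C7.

C1 sp2, C2 sp, C3 sp2, C4 sp, C5 sp, C6 sp2, C7 sp2

C1 has 3 σ bonds, plus one π bond: steric number 3 → sp2.
C2 (2 σ bonds, plus two π bonds) has steric number 2: sp.
C3 carries 3 σ bonds, plus one π bond, giving a steric number of 3, so it is sp2.
C4 carries 2 σ bonds, plus two π bonds, giving a steric number of 2, so it is sp.
C5 has 2 σ bonds, plus two π bonds: steric number 2 → sp.
C6 is sp2: 3 σ bonds, plus one π bond, 3 electron-density regions.
C7: 3 σ bonds, plus one π bond — 3 electron domains, sp2.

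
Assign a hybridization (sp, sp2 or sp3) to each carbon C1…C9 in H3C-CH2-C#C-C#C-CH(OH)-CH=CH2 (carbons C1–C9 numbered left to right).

C1: 4 σ bonds; 4 regions of electron density → sp3.
C2 — 4 σ bonds. Steric number 4, so sp3.
C3 has 2 σ bonds, plus two π bonds: steric number 2 → sp.
C4 (2 σ bonds, plus two π bonds) has steric number 2: sp.
C5 carries 2 σ bonds, plus two π bonds, giving a steric number of 2, so it is sp.
C6 carries 2 σ bonds, plus two π bonds, giving a steric number of 2, so it is sp.
C7: 4 σ bonds; 4 regions of electron density → sp3.
C8: 3 σ bonds, plus one π bond; 3 regions of electron density → sp2.
C9: 3 σ bonds, plus one π bond — 3 electron domains, sp2.

C1 sp3, C2 sp3, C3 sp, C4 sp, C5 sp, C6 sp, C7 sp3, C8 sp2, C9 sp2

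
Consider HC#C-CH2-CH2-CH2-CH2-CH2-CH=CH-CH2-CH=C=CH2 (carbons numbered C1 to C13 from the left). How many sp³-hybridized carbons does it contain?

6

C1: sp
C2: sp
C3: sp3 ✓
C4: sp3 ✓
C5: sp3 ✓
C6: sp3 ✓
C7: sp3 ✓
C8: sp2
C9: sp2
C10: sp3 ✓
C11: sp2
C12: sp
C13: sp2
C3, C4, C5, C6, C7, C10 → 6 sp3 carbons.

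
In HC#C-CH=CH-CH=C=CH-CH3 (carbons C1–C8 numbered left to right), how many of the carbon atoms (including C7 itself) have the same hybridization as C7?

C7 is sp2 (one π bond).
C1: sp
C2: sp
C3: sp2 ✓
C4: sp2 ✓
C5: sp2 ✓
C6: sp
C7: sp2 ✓
C8: sp3
4 carbons are sp2.

4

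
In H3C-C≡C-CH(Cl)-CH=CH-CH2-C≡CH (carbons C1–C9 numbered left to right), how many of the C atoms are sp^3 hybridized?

C1: sp3 ✓
C2: sp
C3: sp
C4: sp3 ✓
C5: sp2
C6: sp2
C7: sp3 ✓
C8: sp
C9: sp
C1, C4, C7 → 3 sp3 carbons.

3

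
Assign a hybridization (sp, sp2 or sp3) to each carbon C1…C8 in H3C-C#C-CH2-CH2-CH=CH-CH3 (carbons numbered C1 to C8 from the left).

C1 sp3, C2 sp, C3 sp, C4 sp3, C5 sp3, C6 sp2, C7 sp2, C8 sp3

C1 is sp3: 4 σ bonds, 4 electron-density regions.
C2 has 2 σ bonds, plus two π bonds: steric number 2 → sp.
C3 has 2 σ bonds, plus two π bonds: steric number 2 → sp.
C4: 4 σ bonds — 4 electron domains, sp3.
C5 is sp3: 4 σ bonds, 4 electron-density regions.
C6: 3 σ bonds, plus one π bond — 3 electron domains, sp2.
C7 has 3 σ bonds, plus one π bond: steric number 3 → sp2.
C8: 4 σ bonds; 4 regions of electron density → sp3.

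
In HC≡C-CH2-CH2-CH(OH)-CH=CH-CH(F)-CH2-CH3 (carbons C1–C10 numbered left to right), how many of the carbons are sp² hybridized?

2

C1: sp
C2: sp
C3: sp3
C4: sp3
C5: sp3
C6: sp2 ✓
C7: sp2 ✓
C8: sp3
C9: sp3
C10: sp3
C6, C7 → 2 sp2 carbons.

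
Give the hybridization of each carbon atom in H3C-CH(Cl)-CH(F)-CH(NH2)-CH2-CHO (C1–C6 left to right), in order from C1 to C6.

C1: 4 σ bonds; 4 regions of electron density → sp3.
C2 (4 σ bonds) has steric number 4: sp3.
C3: 4 σ bonds; 4 regions of electron density → sp3.
C4: 4 σ bonds — 4 electron domains, sp3.
C5: 4 σ bonds — 4 electron domains, sp3.
C6: 3 σ bonds, plus one π bond; 3 regions of electron density → sp2.

C1 sp3, C2 sp3, C3 sp3, C4 sp3, C5 sp3, C6 sp2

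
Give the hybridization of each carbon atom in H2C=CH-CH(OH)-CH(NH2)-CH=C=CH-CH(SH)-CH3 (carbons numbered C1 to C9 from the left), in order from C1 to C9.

C1 sp2, C2 sp2, C3 sp3, C4 sp3, C5 sp2, C6 sp, C7 sp2, C8 sp3, C9 sp3

C1 carries 3 σ bonds, plus one π bond, giving a steric number of 3, so it is sp2.
C2: 3 σ bonds, plus one π bond; 3 regions of electron density → sp2.
C3 is sp3: 4 σ bonds, 4 electron-density regions.
C4: 4 σ bonds; 4 regions of electron density → sp3.
C5 (3 σ bonds, plus one π bond) has steric number 3: sp2.
C6 carries 2 σ bonds, plus two π bonds, giving a steric number of 2, so it is sp.
C7 has 3 σ bonds, plus one π bond: steric number 3 → sp2.
C8 — 4 σ bonds. Steric number 4, so sp3.
C9 — 4 σ bonds. Steric number 4, so sp3.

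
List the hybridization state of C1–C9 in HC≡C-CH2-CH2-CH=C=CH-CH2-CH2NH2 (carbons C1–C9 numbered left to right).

C1 (2 σ bonds, plus two π bonds) has steric number 2: sp.
C2 (2 σ bonds, plus two π bonds) has steric number 2: sp.
C3 is sp3: 4 σ bonds, 4 electron-density regions.
C4: 4 σ bonds — 4 electron domains, sp3.
C5 (3 σ bonds, plus one π bond) has steric number 3: sp2.
C6 (2 σ bonds, plus two π bonds) has steric number 2: sp.
C7 has 3 σ bonds, plus one π bond: steric number 3 → sp2.
C8 has 4 σ bonds: steric number 4 → sp3.
C9 carries 4 σ bonds, giving a steric number of 4, so it is sp3.

C1 sp, C2 sp, C3 sp3, C4 sp3, C5 sp2, C6 sp, C7 sp2, C8 sp3, C9 sp3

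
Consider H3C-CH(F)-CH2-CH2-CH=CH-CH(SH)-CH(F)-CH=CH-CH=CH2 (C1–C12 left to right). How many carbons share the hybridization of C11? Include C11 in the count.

6

C11 is sp2 (one π bond).
C1: sp3
C2: sp3
C3: sp3
C4: sp3
C5: sp2 ✓
C6: sp2 ✓
C7: sp3
C8: sp3
C9: sp2 ✓
C10: sp2 ✓
C11: sp2 ✓
C12: sp2 ✓
6 carbons are sp2.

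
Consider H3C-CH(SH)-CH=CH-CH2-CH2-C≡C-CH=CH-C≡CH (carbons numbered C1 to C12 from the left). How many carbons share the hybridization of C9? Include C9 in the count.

C9 is sp2 (one π bond).
C1: sp3
C2: sp3
C3: sp2 ✓
C4: sp2 ✓
C5: sp3
C6: sp3
C7: sp
C8: sp
C9: sp2 ✓
C10: sp2 ✓
C11: sp
C12: sp
4 carbons are sp2.

4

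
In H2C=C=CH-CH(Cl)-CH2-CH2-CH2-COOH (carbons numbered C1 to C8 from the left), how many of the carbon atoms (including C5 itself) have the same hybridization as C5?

C5 is sp3 (only σ bonds).
C1: sp2
C2: sp
C3: sp2
C4: sp3 ✓
C5: sp3 ✓
C6: sp3 ✓
C7: sp3 ✓
C8: sp2
4 carbons are sp3.

4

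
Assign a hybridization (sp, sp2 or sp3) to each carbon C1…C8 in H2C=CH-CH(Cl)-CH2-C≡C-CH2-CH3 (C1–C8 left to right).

C1 sp2, C2 sp2, C3 sp3, C4 sp3, C5 sp, C6 sp, C7 sp3, C8 sp3

C1: 3 σ bonds, plus one π bond — 3 electron domains, sp2.
C2 carries 3 σ bonds, plus one π bond, giving a steric number of 3, so it is sp2.
C3: 4 σ bonds; 4 regions of electron density → sp3.
C4 (4 σ bonds) has steric number 4: sp3.
C5 has 2 σ bonds, plus two π bonds: steric number 2 → sp.
C6: 2 σ bonds, plus two π bonds; 2 regions of electron density → sp.
C7: 4 σ bonds — 4 electron domains, sp3.
C8 is sp3: 4 σ bonds, 4 electron-density regions.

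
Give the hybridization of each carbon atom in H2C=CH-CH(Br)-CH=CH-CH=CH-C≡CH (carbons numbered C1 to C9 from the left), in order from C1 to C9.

C1 sp2, C2 sp2, C3 sp3, C4 sp2, C5 sp2, C6 sp2, C7 sp2, C8 sp, C9 sp

C1: 3 σ bonds, plus one π bond — 3 electron domains, sp2.
C2: 3 σ bonds, plus one π bond; 3 regions of electron density → sp2.
C3 is sp3: 4 σ bonds, 4 electron-density regions.
C4: 3 σ bonds, plus one π bond — 3 electron domains, sp2.
C5 — 3 σ bonds, plus one π bond. Steric number 3, so sp2.
C6: 3 σ bonds, plus one π bond; 3 regions of electron density → sp2.
C7: 3 σ bonds, plus one π bond; 3 regions of electron density → sp2.
C8: 2 σ bonds, plus two π bonds; 2 regions of electron density → sp.
C9: 2 σ bonds, plus two π bonds — 2 electron domains, sp.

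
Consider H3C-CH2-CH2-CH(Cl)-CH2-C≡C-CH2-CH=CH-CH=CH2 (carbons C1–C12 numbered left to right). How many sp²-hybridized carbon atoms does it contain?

C1: sp3
C2: sp3
C3: sp3
C4: sp3
C5: sp3
C6: sp
C7: sp
C8: sp3
C9: sp2 ✓
C10: sp2 ✓
C11: sp2 ✓
C12: sp2 ✓
C9, C10, C11, C12 → 4 sp2 carbons.

4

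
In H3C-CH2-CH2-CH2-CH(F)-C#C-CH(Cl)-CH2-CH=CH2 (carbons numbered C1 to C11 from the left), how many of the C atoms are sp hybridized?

2

C1: sp3
C2: sp3
C3: sp3
C4: sp3
C5: sp3
C6: sp ✓
C7: sp ✓
C8: sp3
C9: sp3
C10: sp2
C11: sp2
C6, C7 → 2 sp carbons.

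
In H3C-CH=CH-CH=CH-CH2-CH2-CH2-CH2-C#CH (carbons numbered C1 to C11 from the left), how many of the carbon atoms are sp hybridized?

C1: sp3
C2: sp2
C3: sp2
C4: sp2
C5: sp2
C6: sp3
C7: sp3
C8: sp3
C9: sp3
C10: sp ✓
C11: sp ✓
C10, C11 → 2 sp carbons.

2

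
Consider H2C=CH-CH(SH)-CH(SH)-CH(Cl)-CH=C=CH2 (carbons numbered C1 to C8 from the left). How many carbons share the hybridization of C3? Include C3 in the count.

3

C3 is sp3 (only σ bonds).
C1: sp2
C2: sp2
C3: sp3 ✓
C4: sp3 ✓
C5: sp3 ✓
C6: sp2
C7: sp
C8: sp2
3 carbons are sp3.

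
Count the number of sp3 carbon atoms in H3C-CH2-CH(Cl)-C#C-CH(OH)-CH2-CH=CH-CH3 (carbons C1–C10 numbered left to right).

C1: sp3 ✓
C2: sp3 ✓
C3: sp3 ✓
C4: sp
C5: sp
C6: sp3 ✓
C7: sp3 ✓
C8: sp2
C9: sp2
C10: sp3 ✓
C1, C2, C3, C6, C7, C10 → 6 sp3 carbons.

6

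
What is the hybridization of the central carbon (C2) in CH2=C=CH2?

Two σ bonds and two π bonds (one to each neighbour) → sp.

sp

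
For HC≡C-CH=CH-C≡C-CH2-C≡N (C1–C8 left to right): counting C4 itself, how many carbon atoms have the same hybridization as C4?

2

C4 is sp2 (one π bond).
C1: sp
C2: sp
C3: sp2 ✓
C4: sp2 ✓
C5: sp
C6: sp
C7: sp3
C8: sp
2 carbons are sp2.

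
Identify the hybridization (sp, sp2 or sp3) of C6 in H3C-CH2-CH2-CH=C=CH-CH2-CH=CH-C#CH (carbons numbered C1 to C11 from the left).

sp2

C6: 3 σ bonds, plus one π bond; 3 regions of electron density → sp2.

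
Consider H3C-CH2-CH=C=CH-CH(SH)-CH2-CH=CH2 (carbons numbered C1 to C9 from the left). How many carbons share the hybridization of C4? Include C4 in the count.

1

C4 is sp (two π bonds).
C1: sp3
C2: sp3
C3: sp2
C4: sp ✓
C5: sp2
C6: sp3
C7: sp3
C8: sp2
C9: sp2
1 carbon is sp.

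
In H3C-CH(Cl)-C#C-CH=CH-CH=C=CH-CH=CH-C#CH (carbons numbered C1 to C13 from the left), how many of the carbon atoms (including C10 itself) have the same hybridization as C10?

6

C10 is sp2 (one π bond).
C1: sp3
C2: sp3
C3: sp
C4: sp
C5: sp2 ✓
C6: sp2 ✓
C7: sp2 ✓
C8: sp
C9: sp2 ✓
C10: sp2 ✓
C11: sp2 ✓
C12: sp
C13: sp
6 carbons are sp2.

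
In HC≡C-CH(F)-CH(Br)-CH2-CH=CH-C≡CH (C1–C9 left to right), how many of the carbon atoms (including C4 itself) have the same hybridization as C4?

C4 is sp3 (only σ bonds).
C1: sp
C2: sp
C3: sp3 ✓
C4: sp3 ✓
C5: sp3 ✓
C6: sp2
C7: sp2
C8: sp
C9: sp
3 carbons are sp3.

3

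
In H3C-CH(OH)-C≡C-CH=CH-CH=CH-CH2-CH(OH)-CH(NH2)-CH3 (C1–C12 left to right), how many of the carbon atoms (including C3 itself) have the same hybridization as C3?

2

C3 is sp (two π bonds).
C1: sp3
C2: sp3
C3: sp ✓
C4: sp ✓
C5: sp2
C6: sp2
C7: sp2
C8: sp2
C9: sp3
C10: sp3
C11: sp3
C12: sp3
2 carbons are sp.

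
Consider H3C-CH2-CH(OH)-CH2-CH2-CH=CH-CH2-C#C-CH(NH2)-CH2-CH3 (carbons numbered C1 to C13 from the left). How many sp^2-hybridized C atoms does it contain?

C1: sp3
C2: sp3
C3: sp3
C4: sp3
C5: sp3
C6: sp2 ✓
C7: sp2 ✓
C8: sp3
C9: sp
C10: sp
C11: sp3
C12: sp3
C13: sp3
C6, C7 → 2 sp2 carbons.

2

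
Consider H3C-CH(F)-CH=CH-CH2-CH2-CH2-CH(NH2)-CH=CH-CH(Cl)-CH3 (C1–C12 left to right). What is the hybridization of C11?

sp^3

C11: 4 σ bonds; 4 regions of electron density → sp3.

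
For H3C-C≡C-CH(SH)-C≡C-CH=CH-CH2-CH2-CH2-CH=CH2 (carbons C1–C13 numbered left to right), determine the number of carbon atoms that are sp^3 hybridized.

C1: sp3 ✓
C2: sp
C3: sp
C4: sp3 ✓
C5: sp
C6: sp
C7: sp2
C8: sp2
C9: sp3 ✓
C10: sp3 ✓
C11: sp3 ✓
C12: sp2
C13: sp2
C1, C4, C9, C10, C11 → 5 sp3 carbons.

5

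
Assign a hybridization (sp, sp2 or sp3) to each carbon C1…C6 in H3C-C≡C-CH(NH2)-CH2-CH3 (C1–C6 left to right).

C1 carries 4 σ bonds, giving a steric number of 4, so it is sp3.
C2 is sp: 2 σ bonds, plus two π bonds, 2 electron-density regions.
C3 — 2 σ bonds, plus two π bonds. Steric number 2, so sp.
C4 — 4 σ bonds. Steric number 4, so sp3.
C5 (4 σ bonds) has steric number 4: sp3.
C6 — 4 σ bonds. Steric number 4, so sp3.

C1 sp3, C2 sp, C3 sp, C4 sp3, C5 sp3, C6 sp3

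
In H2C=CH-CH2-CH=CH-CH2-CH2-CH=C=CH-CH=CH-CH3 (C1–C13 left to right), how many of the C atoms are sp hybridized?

C1: sp2
C2: sp2
C3: sp3
C4: sp2
C5: sp2
C6: sp3
C7: sp3
C8: sp2
C9: sp ✓
C10: sp2
C11: sp2
C12: sp2
C13: sp3
C9 → 1 sp carbon.

1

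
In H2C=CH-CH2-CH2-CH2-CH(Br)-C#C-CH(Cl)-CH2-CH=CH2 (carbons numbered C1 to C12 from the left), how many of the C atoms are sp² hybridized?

C1: sp2 ✓
C2: sp2 ✓
C3: sp3
C4: sp3
C5: sp3
C6: sp3
C7: sp
C8: sp
C9: sp3
C10: sp3
C11: sp2 ✓
C12: sp2 ✓
C1, C2, C11, C12 → 4 sp2 carbons.

4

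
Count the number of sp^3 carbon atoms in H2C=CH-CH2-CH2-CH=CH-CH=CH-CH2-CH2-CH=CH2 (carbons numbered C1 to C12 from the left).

4

C1: sp2
C2: sp2
C3: sp3 ✓
C4: sp3 ✓
C5: sp2
C6: sp2
C7: sp2
C8: sp2
C9: sp3 ✓
C10: sp3 ✓
C11: sp2
C12: sp2
C3, C4, C9, C10 → 4 sp3 carbons.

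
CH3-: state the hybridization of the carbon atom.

Three σ bonds + one lone pair = steric number 4 → sp3, pyramidal.

sp³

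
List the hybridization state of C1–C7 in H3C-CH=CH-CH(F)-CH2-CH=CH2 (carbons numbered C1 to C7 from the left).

C1 sp3, C2 sp2, C3 sp2, C4 sp3, C5 sp3, C6 sp2, C7 sp2

C1 has 4 σ bonds: steric number 4 → sp3.
C2 is sp2: 3 σ bonds, plus one π bond, 3 electron-density regions.
C3: 3 σ bonds, plus one π bond — 3 electron domains, sp2.
C4: 4 σ bonds — 4 electron domains, sp3.
C5 is sp3: 4 σ bonds, 4 electron-density regions.
C6: 3 σ bonds, plus one π bond — 3 electron domains, sp2.
C7: 3 σ bonds, plus one π bond; 3 regions of electron density → sp2.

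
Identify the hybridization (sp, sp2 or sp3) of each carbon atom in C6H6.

sp²

Every ring carbon has three σ bonds and contributes one p electron to the aromatic π system.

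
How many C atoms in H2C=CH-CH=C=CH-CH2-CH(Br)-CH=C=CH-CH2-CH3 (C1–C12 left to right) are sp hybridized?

2

C1: sp2
C2: sp2
C3: sp2
C4: sp ✓
C5: sp2
C6: sp3
C7: sp3
C8: sp2
C9: sp ✓
C10: sp2
C11: sp3
C12: sp3
C4, C9 → 2 sp carbons.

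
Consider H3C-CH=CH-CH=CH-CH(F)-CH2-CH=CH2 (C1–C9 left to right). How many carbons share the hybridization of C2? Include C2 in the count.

6

C2 is sp2 (one π bond).
C1: sp3
C2: sp2 ✓
C3: sp2 ✓
C4: sp2 ✓
C5: sp2 ✓
C6: sp3
C7: sp3
C8: sp2 ✓
C9: sp2 ✓
6 carbons are sp2.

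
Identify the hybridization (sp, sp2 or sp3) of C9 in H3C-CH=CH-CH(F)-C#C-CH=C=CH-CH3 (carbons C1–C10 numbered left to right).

sp2

C9 has 3 σ bonds, plus one π bond: steric number 3 → sp2.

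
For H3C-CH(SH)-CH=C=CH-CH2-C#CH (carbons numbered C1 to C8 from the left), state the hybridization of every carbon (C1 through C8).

C1 sp3, C2 sp3, C3 sp2, C4 sp, C5 sp2, C6 sp3, C7 sp, C8 sp

C1: 4 σ bonds — 4 electron domains, sp3.
C2: 4 σ bonds; 4 regions of electron density → sp3.
C3 is sp2: 3 σ bonds, plus one π bond, 3 electron-density regions.
C4: 2 σ bonds, plus two π bonds; 2 regions of electron density → sp.
C5 carries 3 σ bonds, plus one π bond, giving a steric number of 3, so it is sp2.
C6: 4 σ bonds — 4 electron domains, sp3.
C7 carries 2 σ bonds, plus two π bonds, giving a steric number of 2, so it is sp.
C8 has 2 σ bonds, plus two π bonds: steric number 2 → sp.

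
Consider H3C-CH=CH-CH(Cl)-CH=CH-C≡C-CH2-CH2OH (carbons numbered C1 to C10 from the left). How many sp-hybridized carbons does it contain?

C1: sp3
C2: sp2
C3: sp2
C4: sp3
C5: sp2
C6: sp2
C7: sp ✓
C8: sp ✓
C9: sp3
C10: sp3
C7, C8 → 2 sp carbons.

2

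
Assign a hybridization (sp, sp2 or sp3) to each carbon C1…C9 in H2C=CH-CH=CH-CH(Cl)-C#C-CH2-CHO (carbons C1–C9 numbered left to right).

C1 sp2, C2 sp2, C3 sp2, C4 sp2, C5 sp3, C6 sp, C7 sp, C8 sp3, C9 sp2

C1 is sp2: 3 σ bonds, plus one π bond, 3 electron-density regions.
C2: 3 σ bonds, plus one π bond — 3 electron domains, sp2.
C3 has 3 σ bonds, plus one π bond: steric number 3 → sp2.
C4 has 3 σ bonds, plus one π bond: steric number 3 → sp2.
C5 carries 4 σ bonds, giving a steric number of 4, so it is sp3.
C6 — 2 σ bonds, plus two π bonds. Steric number 2, so sp.
C7: 2 σ bonds, plus two π bonds — 2 electron domains, sp.
C8 carries 4 σ bonds, giving a steric number of 4, so it is sp3.
C9 (3 σ bonds, plus one π bond) has steric number 3: sp2.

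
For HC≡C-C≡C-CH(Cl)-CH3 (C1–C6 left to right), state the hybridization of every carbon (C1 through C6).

C1 — 2 σ bonds, plus two π bonds. Steric number 2, so sp.
C2 has 2 σ bonds, plus two π bonds: steric number 2 → sp.
C3 is sp: 2 σ bonds, plus two π bonds, 2 electron-density regions.
C4 has 2 σ bonds, plus two π bonds: steric number 2 → sp.
C5: 4 σ bonds — 4 electron domains, sp3.
C6 carries 4 σ bonds, giving a steric number of 4, so it is sp3.

C1 sp, C2 sp, C3 sp, C4 sp, C5 sp3, C6 sp3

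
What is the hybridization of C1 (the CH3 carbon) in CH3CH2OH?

sp³

C1 (the CH3 carbon) (4 σ bonds) has steric number 4: sp3.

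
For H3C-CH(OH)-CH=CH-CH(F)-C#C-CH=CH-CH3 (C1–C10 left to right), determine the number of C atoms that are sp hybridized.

2

C1: sp3
C2: sp3
C3: sp2
C4: sp2
C5: sp3
C6: sp ✓
C7: sp ✓
C8: sp2
C9: sp2
C10: sp3
C6, C7 → 2 sp carbons.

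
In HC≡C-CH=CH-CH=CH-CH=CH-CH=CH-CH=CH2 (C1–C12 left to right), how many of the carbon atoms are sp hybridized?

2

C1: sp ✓
C2: sp ✓
C3: sp2
C4: sp2
C5: sp2
C6: sp2
C7: sp2
C8: sp2
C9: sp2
C10: sp2
C11: sp2
C12: sp2
C1, C2 → 2 sp carbons.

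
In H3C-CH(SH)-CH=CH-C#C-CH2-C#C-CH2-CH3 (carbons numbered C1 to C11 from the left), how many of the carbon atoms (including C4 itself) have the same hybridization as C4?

2

C4 is sp2 (one π bond).
C1: sp3
C2: sp3
C3: sp2 ✓
C4: sp2 ✓
C5: sp
C6: sp
C7: sp3
C8: sp
C9: sp
C10: sp3
C11: sp3
2 carbons are sp2.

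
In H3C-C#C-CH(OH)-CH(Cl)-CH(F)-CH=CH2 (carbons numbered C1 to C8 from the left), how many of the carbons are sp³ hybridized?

4

C1: sp3 ✓
C2: sp
C3: sp
C4: sp3 ✓
C5: sp3 ✓
C6: sp3 ✓
C7: sp2
C8: sp2
C1, C4, C5, C6 → 4 sp3 carbons.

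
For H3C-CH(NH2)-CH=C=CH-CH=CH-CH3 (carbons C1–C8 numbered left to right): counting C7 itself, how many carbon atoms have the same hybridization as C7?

C7 is sp2 (one π bond).
C1: sp3
C2: sp3
C3: sp2 ✓
C4: sp
C5: sp2 ✓
C6: sp2 ✓
C7: sp2 ✓
C8: sp3
4 carbons are sp2.

4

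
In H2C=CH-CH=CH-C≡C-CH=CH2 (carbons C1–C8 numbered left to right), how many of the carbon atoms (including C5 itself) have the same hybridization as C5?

C5 is sp (two π bonds).
C1: sp2
C2: sp2
C3: sp2
C4: sp2
C5: sp ✓
C6: sp ✓
C7: sp2
C8: sp2
2 carbons are sp.

2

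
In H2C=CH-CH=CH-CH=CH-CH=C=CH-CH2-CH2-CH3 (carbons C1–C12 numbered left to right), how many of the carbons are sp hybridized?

C1: sp2
C2: sp2
C3: sp2
C4: sp2
C5: sp2
C6: sp2
C7: sp2
C8: sp ✓
C9: sp2
C10: sp3
C11: sp3
C12: sp3
C8 → 1 sp carbon.

1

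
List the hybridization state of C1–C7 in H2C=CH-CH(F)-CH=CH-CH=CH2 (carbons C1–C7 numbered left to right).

C1 carries 3 σ bonds, plus one π bond, giving a steric number of 3, so it is sp2.
C2 is sp2: 3 σ bonds, plus one π bond, 3 electron-density regions.
C3: 4 σ bonds — 4 electron domains, sp3.
C4 carries 3 σ bonds, plus one π bond, giving a steric number of 3, so it is sp2.
C5 (3 σ bonds, plus one π bond) has steric number 3: sp2.
C6 carries 3 σ bonds, plus one π bond, giving a steric number of 3, so it is sp2.
C7 (3 σ bonds, plus one π bond) has steric number 3: sp2.

C1 sp2, C2 sp2, C3 sp3, C4 sp2, C5 sp2, C6 sp2, C7 sp2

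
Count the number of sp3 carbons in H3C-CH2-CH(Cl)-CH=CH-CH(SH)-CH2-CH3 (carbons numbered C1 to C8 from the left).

C1: sp3 ✓
C2: sp3 ✓
C3: sp3 ✓
C4: sp2
C5: sp2
C6: sp3 ✓
C7: sp3 ✓
C8: sp3 ✓
C1, C2, C3, C6, C7, C8 → 6 sp3 carbons.

6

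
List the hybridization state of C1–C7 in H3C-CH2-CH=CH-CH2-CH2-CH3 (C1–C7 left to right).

C1 — 4 σ bonds. Steric number 4, so sp3.
C2 — 4 σ bonds. Steric number 4, so sp3.
C3 — 3 σ bonds, plus one π bond. Steric number 3, so sp2.
C4 carries 3 σ bonds, plus one π bond, giving a steric number of 3, so it is sp2.
C5: 4 σ bonds — 4 electron domains, sp3.
C6 (4 σ bonds) has steric number 4: sp3.
C7 carries 4 σ bonds, giving a steric number of 4, so it is sp3.

C1 sp3, C2 sp3, C3 sp2, C4 sp2, C5 sp3, C6 sp3, C7 sp3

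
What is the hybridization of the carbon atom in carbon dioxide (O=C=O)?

sp

Two σ bonds, two π bonds → steric number 2 → sp.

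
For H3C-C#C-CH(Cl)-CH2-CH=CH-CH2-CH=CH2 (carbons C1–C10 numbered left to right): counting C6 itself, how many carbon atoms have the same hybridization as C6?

C6 is sp2 (one π bond).
C1: sp3
C2: sp
C3: sp
C4: sp3
C5: sp3
C6: sp2 ✓
C7: sp2 ✓
C8: sp3
C9: sp2 ✓
C10: sp2 ✓
4 carbons are sp2.

4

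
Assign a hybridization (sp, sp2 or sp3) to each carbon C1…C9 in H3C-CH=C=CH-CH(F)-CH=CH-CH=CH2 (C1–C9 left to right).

C1 sp3, C2 sp2, C3 sp, C4 sp2, C5 sp3, C6 sp2, C7 sp2, C8 sp2, C9 sp2

C1 (4 σ bonds) has steric number 4: sp3.
C2 carries 3 σ bonds, plus one π bond, giving a steric number of 3, so it is sp2.
C3: 2 σ bonds, plus two π bonds; 2 regions of electron density → sp.
C4 (3 σ bonds, plus one π bond) has steric number 3: sp2.
C5 is sp3: 4 σ bonds, 4 electron-density regions.
C6: 3 σ bonds, plus one π bond — 3 electron domains, sp2.
C7 — 3 σ bonds, plus one π bond. Steric number 3, so sp2.
C8 has 3 σ bonds, plus one π bond: steric number 3 → sp2.
C9 — 3 σ bonds, plus one π bond. Steric number 3, so sp2.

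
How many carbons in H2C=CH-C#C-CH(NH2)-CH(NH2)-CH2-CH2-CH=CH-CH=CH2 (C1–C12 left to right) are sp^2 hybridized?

C1: sp2 ✓
C2: sp2 ✓
C3: sp
C4: sp
C5: sp3
C6: sp3
C7: sp3
C8: sp3
C9: sp2 ✓
C10: sp2 ✓
C11: sp2 ✓
C12: sp2 ✓
C1, C2, C9, C10, C11, C12 → 6 sp2 carbons.

6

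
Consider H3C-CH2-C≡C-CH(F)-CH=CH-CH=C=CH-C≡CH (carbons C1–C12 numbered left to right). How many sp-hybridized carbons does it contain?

5

C1: sp3
C2: sp3
C3: sp ✓
C4: sp ✓
C5: sp3
C6: sp2
C7: sp2
C8: sp2
C9: sp ✓
C10: sp2
C11: sp ✓
C12: sp ✓
C3, C4, C9, C11, C12 → 5 sp carbons.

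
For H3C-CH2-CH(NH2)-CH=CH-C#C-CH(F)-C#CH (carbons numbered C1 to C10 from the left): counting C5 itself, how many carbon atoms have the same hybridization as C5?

2

C5 is sp2 (one π bond).
C1: sp3
C2: sp3
C3: sp3
C4: sp2 ✓
C5: sp2 ✓
C6: sp
C7: sp
C8: sp3
C9: sp
C10: sp
2 carbons are sp2.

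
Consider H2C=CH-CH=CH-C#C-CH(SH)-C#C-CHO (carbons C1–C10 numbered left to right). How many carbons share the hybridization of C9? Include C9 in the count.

C9 is sp (two π bonds).
C1: sp2
C2: sp2
C3: sp2
C4: sp2
C5: sp ✓
C6: sp ✓
C7: sp3
C8: sp ✓
C9: sp ✓
C10: sp2
4 carbons are sp.

4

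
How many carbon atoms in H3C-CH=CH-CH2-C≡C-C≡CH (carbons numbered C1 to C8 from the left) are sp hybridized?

C1: sp3
C2: sp2
C3: sp2
C4: sp3
C5: sp ✓
C6: sp ✓
C7: sp ✓
C8: sp ✓
C5, C6, C7, C8 → 4 sp carbons.

4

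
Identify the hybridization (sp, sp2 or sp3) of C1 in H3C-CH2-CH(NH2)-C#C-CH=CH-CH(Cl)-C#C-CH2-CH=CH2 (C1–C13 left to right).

C1 (4 σ bonds) has steric number 4: sp3.

sp³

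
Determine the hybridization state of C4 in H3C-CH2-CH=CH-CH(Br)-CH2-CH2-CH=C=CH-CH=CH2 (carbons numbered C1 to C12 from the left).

C4 — 3 σ bonds, plus one π bond. Steric number 3, so sp2.

sp2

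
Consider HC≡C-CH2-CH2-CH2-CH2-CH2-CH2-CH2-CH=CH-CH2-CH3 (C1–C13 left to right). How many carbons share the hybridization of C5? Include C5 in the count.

C5 is sp3 (only σ bonds).
C1: sp
C2: sp
C3: sp3 ✓
C4: sp3 ✓
C5: sp3 ✓
C6: sp3 ✓
C7: sp3 ✓
C8: sp3 ✓
C9: sp3 ✓
C10: sp2
C11: sp2
C12: sp3 ✓
C13: sp3 ✓
9 carbons are sp3.

9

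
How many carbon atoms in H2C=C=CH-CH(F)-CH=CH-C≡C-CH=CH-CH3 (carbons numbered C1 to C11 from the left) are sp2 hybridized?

6

C1: sp2 ✓
C2: sp
C3: sp2 ✓
C4: sp3
C5: sp2 ✓
C6: sp2 ✓
C7: sp
C8: sp
C9: sp2 ✓
C10: sp2 ✓
C11: sp3
C1, C3, C5, C6, C9, C10 → 6 sp2 carbons.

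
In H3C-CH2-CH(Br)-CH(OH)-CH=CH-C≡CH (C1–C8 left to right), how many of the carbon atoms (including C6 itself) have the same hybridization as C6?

2

C6 is sp2 (one π bond).
C1: sp3
C2: sp3
C3: sp3
C4: sp3
C5: sp2 ✓
C6: sp2 ✓
C7: sp
C8: sp
2 carbons are sp2.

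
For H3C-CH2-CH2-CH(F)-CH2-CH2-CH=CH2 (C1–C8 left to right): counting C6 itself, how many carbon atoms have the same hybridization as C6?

C6 is sp3 (only σ bonds).
C1: sp3 ✓
C2: sp3 ✓
C3: sp3 ✓
C4: sp3 ✓
C5: sp3 ✓
C6: sp3 ✓
C7: sp2
C8: sp2
6 carbons are sp3.

6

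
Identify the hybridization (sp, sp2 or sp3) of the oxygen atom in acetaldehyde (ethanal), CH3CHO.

sp2

The oxygen atom: 1 σ bond and 2 lone pairs, plus one π bond; 3 regions of electron density → sp2.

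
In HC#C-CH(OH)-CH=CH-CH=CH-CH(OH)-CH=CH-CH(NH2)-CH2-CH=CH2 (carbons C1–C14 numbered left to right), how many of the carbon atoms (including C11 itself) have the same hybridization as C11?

4

C11 is sp3 (only σ bonds).
C1: sp
C2: sp
C3: sp3 ✓
C4: sp2
C5: sp2
C6: sp2
C7: sp2
C8: sp3 ✓
C9: sp2
C10: sp2
C11: sp3 ✓
C12: sp3 ✓
C13: sp2
C14: sp2
4 carbons are sp3.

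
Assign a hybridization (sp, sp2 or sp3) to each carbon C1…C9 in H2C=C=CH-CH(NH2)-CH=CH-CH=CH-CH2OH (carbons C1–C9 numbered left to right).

C1: 3 σ bonds, plus one π bond; 3 regions of electron density → sp2.
C2 carries 2 σ bonds, plus two π bonds, giving a steric number of 2, so it is sp.
C3 has 3 σ bonds, plus one π bond: steric number 3 → sp2.
C4 has 4 σ bonds: steric number 4 → sp3.
C5: 3 σ bonds, plus one π bond — 3 electron domains, sp2.
C6 — 3 σ bonds, plus one π bond. Steric number 3, so sp2.
C7 (3 σ bonds, plus one π bond) has steric number 3: sp2.
C8 — 3 σ bonds, plus one π bond. Steric number 3, so sp2.
C9: 4 σ bonds — 4 electron domains, sp3.

C1 sp2, C2 sp, C3 sp2, C4 sp3, C5 sp2, C6 sp2, C7 sp2, C8 sp2, C9 sp3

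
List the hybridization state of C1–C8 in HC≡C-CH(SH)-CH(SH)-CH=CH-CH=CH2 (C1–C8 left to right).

C1 sp, C2 sp, C3 sp3, C4 sp3, C5 sp2, C6 sp2, C7 sp2, C8 sp2

C1 carries 2 σ bonds, plus two π bonds, giving a steric number of 2, so it is sp.
C2 (2 σ bonds, plus two π bonds) has steric number 2: sp.
C3 — 4 σ bonds. Steric number 4, so sp3.
C4 is sp3: 4 σ bonds, 4 electron-density regions.
C5 — 3 σ bonds, plus one π bond. Steric number 3, so sp2.
C6 (3 σ bonds, plus one π bond) has steric number 3: sp2.
C7 is sp2: 3 σ bonds, plus one π bond, 3 electron-density regions.
C8: 3 σ bonds, plus one π bond — 3 electron domains, sp2.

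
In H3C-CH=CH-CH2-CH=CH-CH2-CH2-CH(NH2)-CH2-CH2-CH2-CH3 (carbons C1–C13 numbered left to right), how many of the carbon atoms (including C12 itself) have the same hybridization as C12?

9

C12 is sp3 (only σ bonds).
C1: sp3 ✓
C2: sp2
C3: sp2
C4: sp3 ✓
C5: sp2
C6: sp2
C7: sp3 ✓
C8: sp3 ✓
C9: sp3 ✓
C10: sp3 ✓
C11: sp3 ✓
C12: sp3 ✓
C13: sp3 ✓
9 carbons are sp3.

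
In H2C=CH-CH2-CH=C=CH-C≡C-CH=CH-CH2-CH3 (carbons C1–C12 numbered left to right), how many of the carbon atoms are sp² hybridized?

6

C1: sp2 ✓
C2: sp2 ✓
C3: sp3
C4: sp2 ✓
C5: sp
C6: sp2 ✓
C7: sp
C8: sp
C9: sp2 ✓
C10: sp2 ✓
C11: sp3
C12: sp3
C1, C2, C4, C6, C9, C10 → 6 sp2 carbons.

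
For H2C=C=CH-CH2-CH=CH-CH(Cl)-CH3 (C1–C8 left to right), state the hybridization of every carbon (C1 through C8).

C1 has 3 σ bonds, plus one π bond: steric number 3 → sp2.
C2 carries 2 σ bonds, plus two π bonds, giving a steric number of 2, so it is sp.
C3 carries 3 σ bonds, plus one π bond, giving a steric number of 3, so it is sp2.
C4 carries 4 σ bonds, giving a steric number of 4, so it is sp3.
C5 has 3 σ bonds, plus one π bond: steric number 3 → sp2.
C6: 3 σ bonds, plus one π bond — 3 electron domains, sp2.
C7 has 4 σ bonds: steric number 4 → sp3.
C8 — 4 σ bonds. Steric number 4, so sp3.

C1 sp2, C2 sp, C3 sp2, C4 sp3, C5 sp2, C6 sp2, C7 sp3, C8 sp3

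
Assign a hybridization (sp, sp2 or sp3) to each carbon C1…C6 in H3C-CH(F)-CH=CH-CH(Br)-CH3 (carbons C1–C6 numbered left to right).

C1 — 4 σ bonds. Steric number 4, so sp3.
C2: 4 σ bonds; 4 regions of electron density → sp3.
C3: 3 σ bonds, plus one π bond — 3 electron domains, sp2.
C4 (3 σ bonds, plus one π bond) has steric number 3: sp2.
C5: 4 σ bonds; 4 regions of electron density → sp3.
C6 has 4 σ bonds: steric number 4 → sp3.

C1 sp3, C2 sp3, C3 sp2, C4 sp2, C5 sp3, C6 sp3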